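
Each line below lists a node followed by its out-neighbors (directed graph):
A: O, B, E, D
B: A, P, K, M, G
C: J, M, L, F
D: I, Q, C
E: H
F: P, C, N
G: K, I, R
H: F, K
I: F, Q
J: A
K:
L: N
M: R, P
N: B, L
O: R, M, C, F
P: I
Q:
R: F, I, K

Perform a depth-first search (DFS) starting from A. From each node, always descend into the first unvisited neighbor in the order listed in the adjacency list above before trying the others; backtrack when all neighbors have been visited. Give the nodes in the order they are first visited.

Visit A
A → O
O → R
R → F
F → P
P → I
I → Q
F → C
C → J
C → M
C → L
L → N
N → B
B → K
B → G
A → E
E → H
A → D

A O R F P I Q C J M L N B K G E H D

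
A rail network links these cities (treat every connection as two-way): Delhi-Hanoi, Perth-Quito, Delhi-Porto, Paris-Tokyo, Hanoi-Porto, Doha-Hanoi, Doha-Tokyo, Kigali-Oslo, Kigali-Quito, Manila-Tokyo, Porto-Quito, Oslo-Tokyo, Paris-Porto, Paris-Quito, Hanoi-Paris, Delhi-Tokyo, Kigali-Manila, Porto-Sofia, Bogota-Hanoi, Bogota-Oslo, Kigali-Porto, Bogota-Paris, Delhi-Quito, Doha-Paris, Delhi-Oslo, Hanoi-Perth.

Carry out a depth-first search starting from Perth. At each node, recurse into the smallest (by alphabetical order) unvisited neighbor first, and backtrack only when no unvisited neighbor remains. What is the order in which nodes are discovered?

Perth, Hanoi, Bogota, Oslo, Delhi, Porto, Kigali, Manila, Tokyo, Doha, Paris, Quito, Sofia

Visit Perth
Perth → Hanoi
Hanoi → Bogota
Bogota → Oslo
Oslo → Delhi
Delhi → Porto
Porto → Kigali
Kigali → Manila
Manila → Tokyo
Tokyo → Doha
Doha → Paris
Paris → Quito
Porto → Sofia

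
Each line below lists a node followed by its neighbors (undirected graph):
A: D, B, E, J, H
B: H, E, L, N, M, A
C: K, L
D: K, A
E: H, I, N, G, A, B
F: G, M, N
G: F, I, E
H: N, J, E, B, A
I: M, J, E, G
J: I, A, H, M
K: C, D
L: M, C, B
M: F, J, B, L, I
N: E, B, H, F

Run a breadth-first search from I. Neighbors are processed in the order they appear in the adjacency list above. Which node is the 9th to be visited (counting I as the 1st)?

Visit I; enqueue M, J, E, G → queue [M, J, E, G]
Visit M; enqueue F, B, L → queue [J, E, G, F, B, L]
Visit J; enqueue A, H → queue [E, G, F, B, L, A, H]
Visit E; enqueue N → queue [G, F, B, L, A, H, N]
Visit G → queue [F, B, L, A, H, N]
Visit F → queue [B, L, A, H, N]
Visit B → queue [L, A, H, N]
Visit L; enqueue C → queue [A, H, N, C]
Visit A; enqueue D → queue [H, N, C, D]
Visit H → queue [N, C, D]
Visit N → queue [C, D]
Visit C; enqueue K → queue [D, K]
Visit D → queue [K]
Visit K → queue []

Visit order: I, M, J, E, G, F, B, L, A, H, N, C, D, K

A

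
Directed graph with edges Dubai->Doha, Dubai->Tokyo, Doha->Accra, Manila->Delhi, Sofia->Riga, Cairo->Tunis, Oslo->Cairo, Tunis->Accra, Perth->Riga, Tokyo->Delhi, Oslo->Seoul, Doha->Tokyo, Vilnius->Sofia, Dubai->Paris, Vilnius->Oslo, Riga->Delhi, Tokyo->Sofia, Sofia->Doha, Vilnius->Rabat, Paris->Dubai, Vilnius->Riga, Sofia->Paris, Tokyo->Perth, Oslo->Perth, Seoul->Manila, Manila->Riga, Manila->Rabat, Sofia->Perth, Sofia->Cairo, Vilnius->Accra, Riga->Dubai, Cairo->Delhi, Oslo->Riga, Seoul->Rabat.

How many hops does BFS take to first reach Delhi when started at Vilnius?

2

Level 0: Vilnius
Level 1: Accra, Oslo, Rabat, Riga, Sofia
Level 2: Cairo, Delhi, Doha, Dubai, Paris, Perth, Seoul
Level 3: Manila, Tokyo, Tunis
Delhi first appears at level 2.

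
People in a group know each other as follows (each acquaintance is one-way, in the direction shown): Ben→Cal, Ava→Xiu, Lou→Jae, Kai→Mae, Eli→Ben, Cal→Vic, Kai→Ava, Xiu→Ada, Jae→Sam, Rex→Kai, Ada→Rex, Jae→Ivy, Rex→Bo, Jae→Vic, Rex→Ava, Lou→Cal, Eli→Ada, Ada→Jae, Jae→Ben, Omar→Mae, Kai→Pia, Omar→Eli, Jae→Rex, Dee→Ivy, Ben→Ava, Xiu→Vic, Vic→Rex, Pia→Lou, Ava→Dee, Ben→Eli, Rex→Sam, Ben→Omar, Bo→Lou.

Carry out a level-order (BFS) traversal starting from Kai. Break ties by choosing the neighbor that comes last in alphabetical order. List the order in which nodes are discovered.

Visit Kai; enqueue Pia, Mae, Ava → queue [Pia, Mae, Ava]
Visit Pia; enqueue Lou → queue [Mae, Ava, Lou]
Visit Mae → queue [Ava, Lou]
Visit Ava; enqueue Xiu, Dee → queue [Lou, Xiu, Dee]
Visit Lou; enqueue Jae, Cal → queue [Xiu, Dee, Jae, Cal]
Visit Xiu; enqueue Vic, Ada → queue [Dee, Jae, Cal, Vic, Ada]
Visit Dee; enqueue Ivy → queue [Jae, Cal, Vic, Ada, Ivy]
Visit Jae; enqueue Sam, Rex, Ben → queue [Cal, Vic, Ada, Ivy, Sam, Rex, Ben]
Visit Cal → queue [Vic, Ada, Ivy, Sam, Rex, Ben]
Visit Vic → queue [Ada, Ivy, Sam, Rex, Ben]
Visit Ada → queue [Ivy, Sam, Rex, Ben]
Visit Ivy → queue [Sam, Rex, Ben]
Visit Sam → queue [Rex, Ben]
Visit Rex; enqueue Bo → queue [Ben, Bo]
Visit Ben; enqueue Omar, Eli → queue [Bo, Omar, Eli]
Visit Bo → queue [Omar, Eli]
Visit Omar → queue [Eli]
Visit Eli → queue []

Kai -> Pia -> Mae -> Ava -> Lou -> Xiu -> Dee -> Jae -> Cal -> Vic -> Ada -> Ivy -> Sam -> Rex -> Ben -> Bo -> Omar -> Eli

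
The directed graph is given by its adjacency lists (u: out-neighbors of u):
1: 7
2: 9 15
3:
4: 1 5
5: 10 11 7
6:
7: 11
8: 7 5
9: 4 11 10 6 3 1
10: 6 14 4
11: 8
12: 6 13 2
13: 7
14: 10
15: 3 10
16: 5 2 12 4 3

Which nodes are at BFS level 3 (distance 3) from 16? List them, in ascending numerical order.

Level 0: 16
Level 1: 2, 3, 4, 5, 12
Level 2: 1, 6, 7, 9, 10, 11, 13, 15
Level 3: 8, 14

8, 14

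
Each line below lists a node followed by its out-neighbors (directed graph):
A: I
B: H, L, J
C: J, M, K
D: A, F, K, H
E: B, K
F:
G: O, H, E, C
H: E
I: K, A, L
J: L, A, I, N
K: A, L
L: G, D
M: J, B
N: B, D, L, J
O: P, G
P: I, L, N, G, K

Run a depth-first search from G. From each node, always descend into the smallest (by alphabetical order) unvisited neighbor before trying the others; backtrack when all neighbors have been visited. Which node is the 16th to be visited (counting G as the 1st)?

P

Visit G
G → C
C → J
J → A
A → I
I → K
K → L
L → D
D → F
D → H
H → E
E → B
J → N
C → M
G → O
O → P

Visit order: G, C, J, A, I, K, L, D, F, H, E, B, N, M, O, P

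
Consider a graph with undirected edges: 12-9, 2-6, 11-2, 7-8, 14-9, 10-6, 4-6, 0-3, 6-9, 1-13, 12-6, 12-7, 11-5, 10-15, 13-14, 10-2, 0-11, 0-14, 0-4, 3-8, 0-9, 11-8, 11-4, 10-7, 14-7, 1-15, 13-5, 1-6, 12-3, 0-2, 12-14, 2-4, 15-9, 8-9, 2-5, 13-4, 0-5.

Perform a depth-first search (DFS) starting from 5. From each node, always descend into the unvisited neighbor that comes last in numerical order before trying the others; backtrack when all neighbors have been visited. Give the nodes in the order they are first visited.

Visit 5
5 → 13
13 → 14
14 → 12
12 → 9
9 → 15
15 → 10
10 → 7
7 → 8
8 → 11
11 → 4
4 → 6
6 → 2
2 → 0
0 → 3
6 → 1

5, 13, 14, 12, 9, 15, 10, 7, 8, 11, 4, 6, 2, 0, 3, 1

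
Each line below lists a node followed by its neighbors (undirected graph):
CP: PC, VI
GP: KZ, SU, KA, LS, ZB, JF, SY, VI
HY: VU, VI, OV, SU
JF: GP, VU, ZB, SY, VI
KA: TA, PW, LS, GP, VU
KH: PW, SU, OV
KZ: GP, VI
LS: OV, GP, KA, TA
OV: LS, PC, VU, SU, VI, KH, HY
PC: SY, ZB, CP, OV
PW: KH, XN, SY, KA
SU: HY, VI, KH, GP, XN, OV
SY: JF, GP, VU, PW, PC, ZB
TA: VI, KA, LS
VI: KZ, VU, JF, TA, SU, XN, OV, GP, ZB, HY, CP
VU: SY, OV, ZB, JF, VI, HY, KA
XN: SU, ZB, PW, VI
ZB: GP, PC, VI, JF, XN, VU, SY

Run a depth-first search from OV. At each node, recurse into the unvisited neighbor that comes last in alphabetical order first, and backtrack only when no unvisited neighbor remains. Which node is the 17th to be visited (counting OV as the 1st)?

Visit OV
OV → VU
VU → ZB
ZB → XN
XN → VI
VI → TA
TA → LS
LS → KA
KA → PW
PW → SY
SY → PC
PC → CP
SY → JF
JF → GP
GP → SU
SU → KH
SU → HY
GP → KZ

Visit order: OV, VU, ZB, XN, VI, TA, LS, KA, PW, SY, PC, CP, JF, GP, SU, KH, HY, KZ

HY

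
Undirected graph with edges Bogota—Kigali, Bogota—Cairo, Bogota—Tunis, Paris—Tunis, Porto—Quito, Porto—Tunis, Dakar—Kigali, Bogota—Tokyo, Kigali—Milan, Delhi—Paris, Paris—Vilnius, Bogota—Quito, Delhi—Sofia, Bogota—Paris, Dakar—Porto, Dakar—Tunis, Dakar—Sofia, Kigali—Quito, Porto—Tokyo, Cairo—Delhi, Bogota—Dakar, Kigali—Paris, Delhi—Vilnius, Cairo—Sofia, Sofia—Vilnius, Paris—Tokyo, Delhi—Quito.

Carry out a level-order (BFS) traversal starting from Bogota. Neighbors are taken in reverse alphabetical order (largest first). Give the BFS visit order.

Bogota Tunis Tokyo Quito Paris Kigali Dakar Cairo Porto Delhi Vilnius Milan Sofia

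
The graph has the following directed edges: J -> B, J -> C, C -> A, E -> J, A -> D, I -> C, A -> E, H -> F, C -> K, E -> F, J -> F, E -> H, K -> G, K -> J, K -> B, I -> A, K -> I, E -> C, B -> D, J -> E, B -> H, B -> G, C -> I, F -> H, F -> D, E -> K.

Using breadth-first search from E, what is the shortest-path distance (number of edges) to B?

2

Level 0: E
Level 1: C, F, H, J, K
Level 2: A, B, D, G, I
B first appears at level 2.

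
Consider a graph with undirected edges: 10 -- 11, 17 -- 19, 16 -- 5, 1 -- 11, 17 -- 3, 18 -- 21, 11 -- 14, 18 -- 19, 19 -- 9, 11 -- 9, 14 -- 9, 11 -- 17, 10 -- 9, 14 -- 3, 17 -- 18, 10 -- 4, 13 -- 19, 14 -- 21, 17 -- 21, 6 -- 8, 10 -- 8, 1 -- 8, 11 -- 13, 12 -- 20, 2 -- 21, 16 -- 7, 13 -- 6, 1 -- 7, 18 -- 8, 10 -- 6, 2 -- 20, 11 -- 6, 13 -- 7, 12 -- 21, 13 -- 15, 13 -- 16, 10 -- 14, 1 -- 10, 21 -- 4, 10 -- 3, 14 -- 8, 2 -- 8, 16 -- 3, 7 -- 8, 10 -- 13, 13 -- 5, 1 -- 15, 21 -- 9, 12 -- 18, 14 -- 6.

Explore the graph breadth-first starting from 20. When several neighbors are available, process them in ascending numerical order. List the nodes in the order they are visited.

20 2 12 8 21 18 1 6 7 10 14 4 9 17 19 11 15 13 16 3 5

Visit 20; enqueue 2, 12 → queue [2, 12]
Visit 2; enqueue 8, 21 → queue [12, 8, 21]
Visit 12; enqueue 18 → queue [8, 21, 18]
Visit 8; enqueue 1, 6, 7, 10, 14 → queue [21, 18, 1, 6, 7, 10, 14]
Visit 21; enqueue 4, 9, 17 → queue [18, 1, 6, 7, 10, 14, 4, 9, 17]
Visit 18; enqueue 19 → queue [1, 6, 7, 10, 14, 4, 9, 17, 19]
Visit 1; enqueue 11, 15 → queue [6, 7, 10, 14, 4, 9, 17, 19, 11, 15]
Visit 6; enqueue 13 → queue [7, 10, 14, 4, 9, 17, 19, 11, 15, 13]
Visit 7; enqueue 16 → queue [10, 14, 4, 9, 17, 19, 11, 15, 13, 16]
Visit 10; enqueue 3 → queue [14, 4, 9, 17, 19, 11, 15, 13, 16, 3]
Visit 14 → queue [4, 9, 17, 19, 11, 15, 13, 16, 3]
Visit 4 → queue [9, 17, 19, 11, 15, 13, 16, 3]
Visit 9 → queue [17, 19, 11, 15, 13, 16, 3]
Visit 17 → queue [19, 11, 15, 13, 16, 3]
Visit 19 → queue [11, 15, 13, 16, 3]
Visit 11 → queue [15, 13, 16, 3]
Visit 15 → queue [13, 16, 3]
Visit 13; enqueue 5 → queue [16, 3, 5]
Visit 16 → queue [3, 5]
Visit 3 → queue [5]
Visit 5 → queue []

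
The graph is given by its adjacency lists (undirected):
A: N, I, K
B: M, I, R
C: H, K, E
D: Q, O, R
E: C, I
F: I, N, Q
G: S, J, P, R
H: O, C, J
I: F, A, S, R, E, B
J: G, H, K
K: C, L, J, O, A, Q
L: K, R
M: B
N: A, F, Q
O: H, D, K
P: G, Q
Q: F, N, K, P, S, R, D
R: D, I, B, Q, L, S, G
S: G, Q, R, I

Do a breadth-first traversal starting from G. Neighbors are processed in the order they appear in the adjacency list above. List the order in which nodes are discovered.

G, S, J, P, R, Q, I, H, K, D, B, L, F, N, A, E, O, C, M

Visit G; enqueue S, J, P, R → queue [S, J, P, R]
Visit S; enqueue Q, I → queue [J, P, R, Q, I]
Visit J; enqueue H, K → queue [P, R, Q, I, H, K]
Visit P → queue [R, Q, I, H, K]
Visit R; enqueue D, B, L → queue [Q, I, H, K, D, B, L]
Visit Q; enqueue F, N → queue [I, H, K, D, B, L, F, N]
Visit I; enqueue A, E → queue [H, K, D, B, L, F, N, A, E]
Visit H; enqueue O, C → queue [K, D, B, L, F, N, A, E, O, C]
Visit K → queue [D, B, L, F, N, A, E, O, C]
Visit D → queue [B, L, F, N, A, E, O, C]
Visit B; enqueue M → queue [L, F, N, A, E, O, C, M]
Visit L → queue [F, N, A, E, O, C, M]
Visit F → queue [N, A, E, O, C, M]
Visit N → queue [A, E, O, C, M]
Visit A → queue [E, O, C, M]
Visit E → queue [O, C, M]
Visit O → queue [C, M]
Visit C → queue [M]
Visit M → queue []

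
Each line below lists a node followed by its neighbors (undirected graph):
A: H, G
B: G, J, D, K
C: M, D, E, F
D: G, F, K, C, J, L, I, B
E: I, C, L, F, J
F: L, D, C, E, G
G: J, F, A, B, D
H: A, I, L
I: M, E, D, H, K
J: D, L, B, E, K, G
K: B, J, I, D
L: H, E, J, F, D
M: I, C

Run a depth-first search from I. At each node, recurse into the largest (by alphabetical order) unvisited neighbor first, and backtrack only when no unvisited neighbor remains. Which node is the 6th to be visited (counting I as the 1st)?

Visit I
I → M
M → C
C → F
F → L
L → J
J → K
K → D
D → G
G → B
G → A
A → H
J → E

Visit order: I, M, C, F, L, J, K, D, G, B, A, H, E

J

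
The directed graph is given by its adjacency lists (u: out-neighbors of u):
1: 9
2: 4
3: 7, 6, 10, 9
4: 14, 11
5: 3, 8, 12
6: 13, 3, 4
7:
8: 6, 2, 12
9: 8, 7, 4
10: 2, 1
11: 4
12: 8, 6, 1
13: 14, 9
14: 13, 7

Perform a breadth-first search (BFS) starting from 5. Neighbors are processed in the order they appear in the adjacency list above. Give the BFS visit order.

Visit 5; enqueue 3, 8, 12 → queue [3, 8, 12]
Visit 3; enqueue 7, 6, 10, 9 → queue [8, 12, 7, 6, 10, 9]
Visit 8; enqueue 2 → queue [12, 7, 6, 10, 9, 2]
Visit 12; enqueue 1 → queue [7, 6, 10, 9, 2, 1]
Visit 7 → queue [6, 10, 9, 2, 1]
Visit 6; enqueue 13, 4 → queue [10, 9, 2, 1, 13, 4]
Visit 10 → queue [9, 2, 1, 13, 4]
Visit 9 → queue [2, 1, 13, 4]
Visit 2 → queue [1, 13, 4]
Visit 1 → queue [13, 4]
Visit 13; enqueue 14 → queue [4, 14]
Visit 4; enqueue 11 → queue [14, 11]
Visit 14 → queue [11]
Visit 11 → queue []

5 -> 3 -> 8 -> 12 -> 7 -> 6 -> 10 -> 9 -> 2 -> 1 -> 13 -> 4 -> 14 -> 11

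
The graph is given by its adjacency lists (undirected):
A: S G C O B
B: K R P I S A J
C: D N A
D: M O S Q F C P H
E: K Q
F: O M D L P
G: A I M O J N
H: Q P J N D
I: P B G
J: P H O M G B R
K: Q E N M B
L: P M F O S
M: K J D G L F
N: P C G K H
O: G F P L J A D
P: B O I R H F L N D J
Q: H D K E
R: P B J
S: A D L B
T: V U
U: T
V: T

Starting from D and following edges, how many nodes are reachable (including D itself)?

19

BFS from D visits: D, S, Q, P, O, M, H, F, C, L, B, A, K, E, R, N, J, I, G
Reachable nodes: 19 of 22 total.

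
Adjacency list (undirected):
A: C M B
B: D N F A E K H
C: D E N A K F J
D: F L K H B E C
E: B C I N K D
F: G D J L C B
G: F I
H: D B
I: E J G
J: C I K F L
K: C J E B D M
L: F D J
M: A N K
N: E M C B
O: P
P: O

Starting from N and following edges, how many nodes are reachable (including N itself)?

BFS from N visits: N, E, M, C, B, I, K, D, A, F, J, H, G, L
Reachable nodes: 14 of 16 total.

14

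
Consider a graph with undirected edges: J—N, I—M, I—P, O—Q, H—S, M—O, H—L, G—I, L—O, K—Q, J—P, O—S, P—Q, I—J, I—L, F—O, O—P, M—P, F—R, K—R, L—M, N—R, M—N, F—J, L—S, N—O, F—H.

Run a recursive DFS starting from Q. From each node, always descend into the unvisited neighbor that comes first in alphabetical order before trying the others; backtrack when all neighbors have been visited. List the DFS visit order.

Q, K, R, F, H, L, I, G, J, N, M, O, P, S

Visit Q
Q → K
K → R
R → F
F → H
H → L
L → I
I → G
I → J
J → N
N → M
M → O
O → P
O → S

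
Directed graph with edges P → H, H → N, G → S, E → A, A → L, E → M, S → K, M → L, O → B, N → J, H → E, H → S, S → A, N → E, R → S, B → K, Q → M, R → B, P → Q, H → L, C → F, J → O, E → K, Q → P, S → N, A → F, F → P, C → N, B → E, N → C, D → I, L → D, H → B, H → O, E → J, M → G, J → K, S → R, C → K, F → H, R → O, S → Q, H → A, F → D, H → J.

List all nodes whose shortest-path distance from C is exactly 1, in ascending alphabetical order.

F, K, N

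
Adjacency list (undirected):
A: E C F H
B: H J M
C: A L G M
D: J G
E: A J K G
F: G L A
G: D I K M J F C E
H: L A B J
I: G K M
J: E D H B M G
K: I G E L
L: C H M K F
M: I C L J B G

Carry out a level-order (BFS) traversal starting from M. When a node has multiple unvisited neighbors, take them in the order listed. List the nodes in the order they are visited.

M, I, C, L, J, B, G, K, A, H, F, E, D

Visit M; enqueue I, C, L, J, B, G → queue [I, C, L, J, B, G]
Visit I; enqueue K → queue [C, L, J, B, G, K]
Visit C; enqueue A → queue [L, J, B, G, K, A]
Visit L; enqueue H, F → queue [J, B, G, K, A, H, F]
Visit J; enqueue E, D → queue [B, G, K, A, H, F, E, D]
Visit B → queue [G, K, A, H, F, E, D]
Visit G → queue [K, A, H, F, E, D]
Visit K → queue [A, H, F, E, D]
Visit A → queue [H, F, E, D]
Visit H → queue [F, E, D]
Visit F → queue [E, D]
Visit E → queue [D]
Visit D → queue []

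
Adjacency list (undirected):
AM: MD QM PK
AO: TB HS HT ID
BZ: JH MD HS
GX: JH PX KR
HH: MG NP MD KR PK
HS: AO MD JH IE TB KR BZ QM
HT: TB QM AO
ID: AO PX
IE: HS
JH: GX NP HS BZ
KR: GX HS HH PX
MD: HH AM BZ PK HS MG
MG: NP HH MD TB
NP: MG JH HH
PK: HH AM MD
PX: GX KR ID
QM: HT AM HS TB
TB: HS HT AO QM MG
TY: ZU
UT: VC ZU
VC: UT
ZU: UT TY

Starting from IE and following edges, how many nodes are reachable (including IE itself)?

18

BFS from IE visits: IE, HS, AO, MD, JH, TB, KR, BZ, QM, HT, ID, HH, AM, PK, MG, GX, NP, PX
Reachable nodes: 18 of 22 total.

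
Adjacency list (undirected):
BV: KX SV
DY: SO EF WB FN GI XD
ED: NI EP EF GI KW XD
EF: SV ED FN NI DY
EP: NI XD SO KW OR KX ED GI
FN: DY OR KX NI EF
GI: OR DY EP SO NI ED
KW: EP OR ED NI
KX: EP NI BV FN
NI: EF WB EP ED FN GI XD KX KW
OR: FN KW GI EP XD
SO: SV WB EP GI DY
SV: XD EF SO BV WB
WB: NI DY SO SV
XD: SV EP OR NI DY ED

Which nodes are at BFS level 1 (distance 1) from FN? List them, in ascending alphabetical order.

Level 0: FN
Level 1: DY, EF, KX, NI, OR
Level 2: BV, ED, EP, GI, KW, SO, SV, WB, XD

DY, EF, KX, NI, OR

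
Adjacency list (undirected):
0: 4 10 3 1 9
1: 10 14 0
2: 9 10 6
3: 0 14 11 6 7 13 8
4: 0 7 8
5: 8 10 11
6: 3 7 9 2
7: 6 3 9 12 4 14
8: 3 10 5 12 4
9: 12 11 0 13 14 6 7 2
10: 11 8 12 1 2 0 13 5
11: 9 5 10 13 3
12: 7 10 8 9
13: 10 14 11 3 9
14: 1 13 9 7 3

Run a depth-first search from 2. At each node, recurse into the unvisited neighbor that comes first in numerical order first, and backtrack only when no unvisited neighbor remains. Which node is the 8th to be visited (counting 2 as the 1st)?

Visit 2
2 → 6
6 → 3
3 → 0
0 → 1
1 → 10
10 → 5
5 → 8
8 → 4
4 → 7
7 → 9
9 → 11
11 → 13
13 → 14
9 → 12

Visit order: 2, 6, 3, 0, 1, 10, 5, 8, 4, 7, 9, 11, 13, 14, 12

8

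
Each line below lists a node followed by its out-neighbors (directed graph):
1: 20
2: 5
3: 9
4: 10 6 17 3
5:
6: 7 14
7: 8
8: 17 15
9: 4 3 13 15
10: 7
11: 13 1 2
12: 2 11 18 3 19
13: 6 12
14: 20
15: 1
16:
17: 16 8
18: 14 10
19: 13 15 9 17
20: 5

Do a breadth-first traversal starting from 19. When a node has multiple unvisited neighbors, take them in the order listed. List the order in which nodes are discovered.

Visit 19; enqueue 13, 15, 9, 17 → queue [13, 15, 9, 17]
Visit 13; enqueue 6, 12 → queue [15, 9, 17, 6, 12]
Visit 15; enqueue 1 → queue [9, 17, 6, 12, 1]
Visit 9; enqueue 4, 3 → queue [17, 6, 12, 1, 4, 3]
Visit 17; enqueue 16, 8 → queue [6, 12, 1, 4, 3, 16, 8]
Visit 6; enqueue 7, 14 → queue [12, 1, 4, 3, 16, 8, 7, 14]
Visit 12; enqueue 2, 11, 18 → queue [1, 4, 3, 16, 8, 7, 14, 2, 11, 18]
Visit 1; enqueue 20 → queue [4, 3, 16, 8, 7, 14, 2, 11, 18, 20]
Visit 4; enqueue 10 → queue [3, 16, 8, 7, 14, 2, 11, 18, 20, 10]
Visit 3 → queue [16, 8, 7, 14, 2, 11, 18, 20, 10]
Visit 16 → queue [8, 7, 14, 2, 11, 18, 20, 10]
Visit 8 → queue [7, 14, 2, 11, 18, 20, 10]
Visit 7 → queue [14, 2, 11, 18, 20, 10]
Visit 14 → queue [2, 11, 18, 20, 10]
Visit 2; enqueue 5 → queue [11, 18, 20, 10, 5]
Visit 11 → queue [18, 20, 10, 5]
Visit 18 → queue [20, 10, 5]
Visit 20 → queue [10, 5]
Visit 10 → queue [5]
Visit 5 → queue []

19 -> 13 -> 15 -> 9 -> 17 -> 6 -> 12 -> 1 -> 4 -> 3 -> 16 -> 8 -> 7 -> 14 -> 2 -> 11 -> 18 -> 20 -> 10 -> 5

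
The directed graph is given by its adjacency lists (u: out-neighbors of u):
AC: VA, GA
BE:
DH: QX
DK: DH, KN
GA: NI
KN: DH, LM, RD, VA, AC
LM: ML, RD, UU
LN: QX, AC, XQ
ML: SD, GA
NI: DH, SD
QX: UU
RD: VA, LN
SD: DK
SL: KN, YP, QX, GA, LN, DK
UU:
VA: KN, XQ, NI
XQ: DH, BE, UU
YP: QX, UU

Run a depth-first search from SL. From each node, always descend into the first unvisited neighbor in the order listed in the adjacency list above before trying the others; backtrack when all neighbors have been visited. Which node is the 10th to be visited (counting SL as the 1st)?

Visit SL
SL → KN
KN → DH
DH → QX
QX → UU
KN → LM
LM → ML
ML → SD
SD → DK
ML → GA
GA → NI
LM → RD
RD → VA
VA → XQ
XQ → BE
RD → LN
LN → AC
SL → YP

Visit order: SL, KN, DH, QX, UU, LM, ML, SD, DK, GA, NI, RD, VA, XQ, BE, LN, AC, YP

GA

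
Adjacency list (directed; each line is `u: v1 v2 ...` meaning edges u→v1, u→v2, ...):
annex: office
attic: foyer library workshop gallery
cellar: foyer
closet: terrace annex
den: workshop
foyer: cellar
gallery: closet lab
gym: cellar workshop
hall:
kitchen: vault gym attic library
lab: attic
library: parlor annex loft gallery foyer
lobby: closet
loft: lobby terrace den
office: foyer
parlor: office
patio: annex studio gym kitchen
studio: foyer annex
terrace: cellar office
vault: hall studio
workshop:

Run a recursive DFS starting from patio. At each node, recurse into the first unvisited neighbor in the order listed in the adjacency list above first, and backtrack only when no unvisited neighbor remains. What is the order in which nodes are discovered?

Visit patio
patio → annex
annex → office
office → foyer
foyer → cellar
patio → studio
patio → gym
gym → workshop
patio → kitchen
kitchen → vault
vault → hall
kitchen → attic
attic → library
library → parlor
library → loft
loft → lobby
lobby → closet
closet → terrace
loft → den
library → gallery
gallery → lab

patio, annex, office, foyer, cellar, studio, gym, workshop, kitchen, vault, hall, attic, library, parlor, loft, lobby, closet, terrace, den, gallery, lab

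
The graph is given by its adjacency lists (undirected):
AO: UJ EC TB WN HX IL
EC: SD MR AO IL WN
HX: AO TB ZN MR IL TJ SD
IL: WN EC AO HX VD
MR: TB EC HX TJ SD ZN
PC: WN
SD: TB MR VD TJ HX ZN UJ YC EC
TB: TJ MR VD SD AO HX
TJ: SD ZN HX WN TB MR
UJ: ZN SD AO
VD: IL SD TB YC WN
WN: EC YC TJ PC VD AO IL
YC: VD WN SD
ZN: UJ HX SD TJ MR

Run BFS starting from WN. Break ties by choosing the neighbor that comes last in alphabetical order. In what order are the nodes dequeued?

WN, YC, VD, TJ, PC, IL, EC, AO, SD, TB, ZN, MR, HX, UJ

Visit WN; enqueue YC, VD, TJ, PC, IL, EC, AO → queue [YC, VD, TJ, PC, IL, EC, AO]
Visit YC; enqueue SD → queue [VD, TJ, PC, IL, EC, AO, SD]
Visit VD; enqueue TB → queue [TJ, PC, IL, EC, AO, SD, TB]
Visit TJ; enqueue ZN, MR, HX → queue [PC, IL, EC, AO, SD, TB, ZN, MR, HX]
Visit PC → queue [IL, EC, AO, SD, TB, ZN, MR, HX]
Visit IL → queue [EC, AO, SD, TB, ZN, MR, HX]
Visit EC → queue [AO, SD, TB, ZN, MR, HX]
Visit AO; enqueue UJ → queue [SD, TB, ZN, MR, HX, UJ]
Visit SD → queue [TB, ZN, MR, HX, UJ]
Visit TB → queue [ZN, MR, HX, UJ]
Visit ZN → queue [MR, HX, UJ]
Visit MR → queue [HX, UJ]
Visit HX → queue [UJ]
Visit UJ → queue []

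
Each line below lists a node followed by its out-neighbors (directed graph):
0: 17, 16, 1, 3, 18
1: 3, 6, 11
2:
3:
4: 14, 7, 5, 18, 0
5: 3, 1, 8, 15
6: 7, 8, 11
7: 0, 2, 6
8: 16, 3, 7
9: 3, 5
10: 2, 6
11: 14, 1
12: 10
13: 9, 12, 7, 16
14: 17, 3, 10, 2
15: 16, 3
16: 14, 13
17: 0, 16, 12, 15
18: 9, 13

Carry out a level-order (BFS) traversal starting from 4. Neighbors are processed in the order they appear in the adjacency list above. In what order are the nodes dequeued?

Visit 4; enqueue 14, 7, 5, 18, 0 → queue [14, 7, 5, 18, 0]
Visit 14; enqueue 17, 3, 10, 2 → queue [7, 5, 18, 0, 17, 3, 10, 2]
Visit 7; enqueue 6 → queue [5, 18, 0, 17, 3, 10, 2, 6]
Visit 5; enqueue 1, 8, 15 → queue [18, 0, 17, 3, 10, 2, 6, 1, 8, 15]
Visit 18; enqueue 9, 13 → queue [0, 17, 3, 10, 2, 6, 1, 8, 15, 9, 13]
Visit 0; enqueue 16 → queue [17, 3, 10, 2, 6, 1, 8, 15, 9, 13, 16]
Visit 17; enqueue 12 → queue [3, 10, 2, 6, 1, 8, 15, 9, 13, 16, 12]
Visit 3 → queue [10, 2, 6, 1, 8, 15, 9, 13, 16, 12]
Visit 10 → queue [2, 6, 1, 8, 15, 9, 13, 16, 12]
Visit 2 → queue [6, 1, 8, 15, 9, 13, 16, 12]
Visit 6; enqueue 11 → queue [1, 8, 15, 9, 13, 16, 12, 11]
Visit 1 → queue [8, 15, 9, 13, 16, 12, 11]
Visit 8 → queue [15, 9, 13, 16, 12, 11]
Visit 15 → queue [9, 13, 16, 12, 11]
Visit 9 → queue [13, 16, 12, 11]
Visit 13 → queue [16, 12, 11]
Visit 16 → queue [12, 11]
Visit 12 → queue [11]
Visit 11 → queue []

4 14 7 5 18 0 17 3 10 2 6 1 8 15 9 13 16 12 11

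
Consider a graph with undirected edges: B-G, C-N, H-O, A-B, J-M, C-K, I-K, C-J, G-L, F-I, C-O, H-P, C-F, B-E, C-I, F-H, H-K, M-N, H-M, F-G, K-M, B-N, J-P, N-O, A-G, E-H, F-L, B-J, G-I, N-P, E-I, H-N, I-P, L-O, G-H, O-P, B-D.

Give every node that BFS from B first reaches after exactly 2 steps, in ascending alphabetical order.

Level 0: B
Level 1: A, D, E, G, J, N
Level 2: C, F, H, I, L, M, O, P
Level 3: K

C, F, H, I, L, M, O, P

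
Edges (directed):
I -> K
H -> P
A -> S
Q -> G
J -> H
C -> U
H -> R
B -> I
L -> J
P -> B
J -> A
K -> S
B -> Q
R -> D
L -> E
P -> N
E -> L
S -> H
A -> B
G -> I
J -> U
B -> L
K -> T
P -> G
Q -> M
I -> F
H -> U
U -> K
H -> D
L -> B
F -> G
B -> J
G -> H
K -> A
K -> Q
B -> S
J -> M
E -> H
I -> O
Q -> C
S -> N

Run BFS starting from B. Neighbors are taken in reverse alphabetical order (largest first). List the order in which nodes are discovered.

B → S → Q → L → J → I → N → H → M → G → C → E → U → A → O → K → F → R → P → D → T

Visit B; enqueue S, Q, L, J, I → queue [S, Q, L, J, I]
Visit S; enqueue N, H → queue [Q, L, J, I, N, H]
Visit Q; enqueue M, G, C → queue [L, J, I, N, H, M, G, C]
Visit L; enqueue E → queue [J, I, N, H, M, G, C, E]
Visit J; enqueue U, A → queue [I, N, H, M, G, C, E, U, A]
Visit I; enqueue O, K, F → queue [N, H, M, G, C, E, U, A, O, K, F]
Visit N → queue [H, M, G, C, E, U, A, O, K, F]
Visit H; enqueue R, P, D → queue [M, G, C, E, U, A, O, K, F, R, P, D]
Visit M → queue [G, C, E, U, A, O, K, F, R, P, D]
Visit G → queue [C, E, U, A, O, K, F, R, P, D]
Visit C → queue [E, U, A, O, K, F, R, P, D]
Visit E → queue [U, A, O, K, F, R, P, D]
Visit U → queue [A, O, K, F, R, P, D]
Visit A → queue [O, K, F, R, P, D]
Visit O → queue [K, F, R, P, D]
Visit K; enqueue T → queue [F, R, P, D, T]
Visit F → queue [R, P, D, T]
Visit R → queue [P, D, T]
Visit P → queue [D, T]
Visit D → queue [T]
Visit T → queue []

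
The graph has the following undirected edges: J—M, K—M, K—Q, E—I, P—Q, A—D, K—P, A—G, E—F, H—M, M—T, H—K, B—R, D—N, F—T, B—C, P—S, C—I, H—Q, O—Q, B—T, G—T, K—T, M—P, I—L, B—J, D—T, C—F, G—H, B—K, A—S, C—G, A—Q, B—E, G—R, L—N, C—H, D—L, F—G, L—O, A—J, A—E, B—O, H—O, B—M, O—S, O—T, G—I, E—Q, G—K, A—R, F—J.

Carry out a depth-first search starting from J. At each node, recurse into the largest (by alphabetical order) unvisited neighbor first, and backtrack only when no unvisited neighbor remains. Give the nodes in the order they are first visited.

J → M → T → O → S → P → Q → K → H → G → R → B → E → I → L → N → D → A → C → F

Visit J
J → M
M → T
T → O
O → S
S → P
P → Q
Q → K
K → H
H → G
G → R
R → B
B → E
E → I
I → L
L → N
N → D
D → A
I → C
C → F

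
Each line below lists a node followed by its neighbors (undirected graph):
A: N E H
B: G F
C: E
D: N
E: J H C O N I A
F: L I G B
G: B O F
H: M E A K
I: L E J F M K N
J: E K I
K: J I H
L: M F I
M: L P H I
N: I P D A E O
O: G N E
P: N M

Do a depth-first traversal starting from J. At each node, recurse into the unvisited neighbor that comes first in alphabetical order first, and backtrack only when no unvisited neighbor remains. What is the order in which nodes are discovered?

Visit J
J → E
E → A
A → H
H → K
K → I
I → F
F → B
B → G
G → O
O → N
N → D
N → P
P → M
M → L
E → C

J E A H K I F B G O N D P M L C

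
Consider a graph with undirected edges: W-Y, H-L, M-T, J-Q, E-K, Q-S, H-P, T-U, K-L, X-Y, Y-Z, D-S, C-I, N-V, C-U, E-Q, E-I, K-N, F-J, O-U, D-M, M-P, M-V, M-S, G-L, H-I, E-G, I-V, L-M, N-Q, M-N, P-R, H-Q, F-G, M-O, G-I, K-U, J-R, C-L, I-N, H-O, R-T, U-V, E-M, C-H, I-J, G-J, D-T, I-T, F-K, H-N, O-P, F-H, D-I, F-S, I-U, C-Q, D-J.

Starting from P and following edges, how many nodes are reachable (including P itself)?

20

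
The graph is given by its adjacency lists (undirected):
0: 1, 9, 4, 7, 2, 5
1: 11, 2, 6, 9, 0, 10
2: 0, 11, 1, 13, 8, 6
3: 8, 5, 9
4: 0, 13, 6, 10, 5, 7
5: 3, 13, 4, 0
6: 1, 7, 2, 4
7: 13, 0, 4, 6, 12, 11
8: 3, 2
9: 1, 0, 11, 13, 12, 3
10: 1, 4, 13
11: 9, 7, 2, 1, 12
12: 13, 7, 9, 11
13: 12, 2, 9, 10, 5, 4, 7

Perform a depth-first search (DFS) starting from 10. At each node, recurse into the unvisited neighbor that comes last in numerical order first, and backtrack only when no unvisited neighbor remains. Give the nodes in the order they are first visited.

10, 13, 12, 11, 9, 3, 8, 2, 6, 7, 4, 5, 0, 1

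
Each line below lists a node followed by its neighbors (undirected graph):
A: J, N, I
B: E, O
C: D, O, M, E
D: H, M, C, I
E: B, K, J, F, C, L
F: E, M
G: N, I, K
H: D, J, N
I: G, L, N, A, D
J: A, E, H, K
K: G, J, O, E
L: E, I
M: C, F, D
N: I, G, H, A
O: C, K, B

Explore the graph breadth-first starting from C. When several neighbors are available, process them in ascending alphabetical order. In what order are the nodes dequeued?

Visit C; enqueue D, E, M, O → queue [D, E, M, O]
Visit D; enqueue H, I → queue [E, M, O, H, I]
Visit E; enqueue B, F, J, K, L → queue [M, O, H, I, B, F, J, K, L]
Visit M → queue [O, H, I, B, F, J, K, L]
Visit O → queue [H, I, B, F, J, K, L]
Visit H; enqueue N → queue [I, B, F, J, K, L, N]
Visit I; enqueue A, G → queue [B, F, J, K, L, N, A, G]
Visit B → queue [F, J, K, L, N, A, G]
Visit F → queue [J, K, L, N, A, G]
Visit J → queue [K, L, N, A, G]
Visit K → queue [L, N, A, G]
Visit L → queue [N, A, G]
Visit N → queue [A, G]
Visit A → queue [G]
Visit G → queue []

C → D → E → M → O → H → I → B → F → J → K → L → N → A → G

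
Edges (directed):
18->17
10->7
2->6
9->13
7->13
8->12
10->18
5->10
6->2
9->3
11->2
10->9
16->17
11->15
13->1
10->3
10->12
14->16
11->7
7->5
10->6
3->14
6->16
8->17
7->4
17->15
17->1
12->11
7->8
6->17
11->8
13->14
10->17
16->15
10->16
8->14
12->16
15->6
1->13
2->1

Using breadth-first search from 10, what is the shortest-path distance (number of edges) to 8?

Level 0: 10
Level 1: 3, 6, 7, 9, 12, 16, 17, 18
Level 2: 1, 2, 4, 5, 8, 11, 13, 14, 15
8 first appears at level 2.

2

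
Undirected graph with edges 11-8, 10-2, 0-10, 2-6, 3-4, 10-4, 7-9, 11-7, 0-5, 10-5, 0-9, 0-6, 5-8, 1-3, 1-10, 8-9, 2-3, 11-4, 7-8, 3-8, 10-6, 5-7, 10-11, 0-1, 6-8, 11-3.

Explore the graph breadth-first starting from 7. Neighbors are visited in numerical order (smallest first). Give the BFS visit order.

7, 5, 8, 9, 11, 0, 10, 3, 6, 4, 1, 2

Visit 7; enqueue 5, 8, 9, 11 → queue [5, 8, 9, 11]
Visit 5; enqueue 0, 10 → queue [8, 9, 11, 0, 10]
Visit 8; enqueue 3, 6 → queue [9, 11, 0, 10, 3, 6]
Visit 9 → queue [11, 0, 10, 3, 6]
Visit 11; enqueue 4 → queue [0, 10, 3, 6, 4]
Visit 0; enqueue 1 → queue [10, 3, 6, 4, 1]
Visit 10; enqueue 2 → queue [3, 6, 4, 1, 2]
Visit 3 → queue [6, 4, 1, 2]
Visit 6 → queue [4, 1, 2]
Visit 4 → queue [1, 2]
Visit 1 → queue [2]
Visit 2 → queue []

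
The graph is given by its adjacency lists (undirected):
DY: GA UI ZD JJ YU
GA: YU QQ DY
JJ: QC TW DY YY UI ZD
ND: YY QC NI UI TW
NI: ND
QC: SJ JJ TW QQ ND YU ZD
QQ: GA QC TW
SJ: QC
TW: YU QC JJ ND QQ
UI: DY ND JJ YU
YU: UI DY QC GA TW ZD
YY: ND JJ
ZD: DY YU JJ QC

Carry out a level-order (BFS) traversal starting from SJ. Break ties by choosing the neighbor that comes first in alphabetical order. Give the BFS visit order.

Visit SJ; enqueue QC → queue [QC]
Visit QC; enqueue JJ, ND, QQ, TW, YU, ZD → queue [JJ, ND, QQ, TW, YU, ZD]
Visit JJ; enqueue DY, UI, YY → queue [ND, QQ, TW, YU, ZD, DY, UI, YY]
Visit ND; enqueue NI → queue [QQ, TW, YU, ZD, DY, UI, YY, NI]
Visit QQ; enqueue GA → queue [TW, YU, ZD, DY, UI, YY, NI, GA]
Visit TW → queue [YU, ZD, DY, UI, YY, NI, GA]
Visit YU → queue [ZD, DY, UI, YY, NI, GA]
Visit ZD → queue [DY, UI, YY, NI, GA]
Visit DY → queue [UI, YY, NI, GA]
Visit UI → queue [YY, NI, GA]
Visit YY → queue [NI, GA]
Visit NI → queue [GA]
Visit GA → queue []

SJ, QC, JJ, ND, QQ, TW, YU, ZD, DY, UI, YY, NI, GA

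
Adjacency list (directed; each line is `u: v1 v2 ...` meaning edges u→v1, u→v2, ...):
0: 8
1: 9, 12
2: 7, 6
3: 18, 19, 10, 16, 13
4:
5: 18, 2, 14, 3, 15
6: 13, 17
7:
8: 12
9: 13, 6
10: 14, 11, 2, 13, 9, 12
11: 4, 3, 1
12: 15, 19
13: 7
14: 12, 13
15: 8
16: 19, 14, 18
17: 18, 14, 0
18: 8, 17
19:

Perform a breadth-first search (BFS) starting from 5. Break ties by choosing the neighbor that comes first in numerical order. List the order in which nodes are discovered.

5, 2, 3, 14, 15, 18, 6, 7, 10, 13, 16, 19, 12, 8, 17, 9, 11, 0, 1, 4

Visit 5; enqueue 2, 3, 14, 15, 18 → queue [2, 3, 14, 15, 18]
Visit 2; enqueue 6, 7 → queue [3, 14, 15, 18, 6, 7]
Visit 3; enqueue 10, 13, 16, 19 → queue [14, 15, 18, 6, 7, 10, 13, 16, 19]
Visit 14; enqueue 12 → queue [15, 18, 6, 7, 10, 13, 16, 19, 12]
Visit 15; enqueue 8 → queue [18, 6, 7, 10, 13, 16, 19, 12, 8]
Visit 18; enqueue 17 → queue [6, 7, 10, 13, 16, 19, 12, 8, 17]
Visit 6 → queue [7, 10, 13, 16, 19, 12, 8, 17]
Visit 7 → queue [10, 13, 16, 19, 12, 8, 17]
Visit 10; enqueue 9, 11 → queue [13, 16, 19, 12, 8, 17, 9, 11]
Visit 13 → queue [16, 19, 12, 8, 17, 9, 11]
Visit 16 → queue [19, 12, 8, 17, 9, 11]
Visit 19 → queue [12, 8, 17, 9, 11]
Visit 12 → queue [8, 17, 9, 11]
Visit 8 → queue [17, 9, 11]
Visit 17; enqueue 0 → queue [9, 11, 0]
Visit 9 → queue [11, 0]
Visit 11; enqueue 1, 4 → queue [0, 1, 4]
Visit 0 → queue [1, 4]
Visit 1 → queue [4]
Visit 4 → queue []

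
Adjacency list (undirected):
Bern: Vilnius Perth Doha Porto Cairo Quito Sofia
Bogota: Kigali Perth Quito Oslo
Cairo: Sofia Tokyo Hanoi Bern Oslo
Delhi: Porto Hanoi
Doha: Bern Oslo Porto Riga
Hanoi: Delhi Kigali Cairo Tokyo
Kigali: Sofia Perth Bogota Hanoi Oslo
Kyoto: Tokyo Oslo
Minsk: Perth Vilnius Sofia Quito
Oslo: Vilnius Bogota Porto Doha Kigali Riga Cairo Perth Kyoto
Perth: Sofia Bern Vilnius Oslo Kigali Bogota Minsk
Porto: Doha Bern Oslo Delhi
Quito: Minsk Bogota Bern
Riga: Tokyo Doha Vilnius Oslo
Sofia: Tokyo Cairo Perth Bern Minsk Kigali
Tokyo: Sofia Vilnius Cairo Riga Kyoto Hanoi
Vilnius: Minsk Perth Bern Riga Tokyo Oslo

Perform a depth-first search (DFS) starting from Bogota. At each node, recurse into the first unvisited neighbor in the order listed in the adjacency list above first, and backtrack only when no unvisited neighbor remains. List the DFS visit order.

Bogota Kigali Sofia Tokyo Vilnius Minsk Perth Bern Doha Oslo Porto Delhi Hanoi Cairo Riga Kyoto Quito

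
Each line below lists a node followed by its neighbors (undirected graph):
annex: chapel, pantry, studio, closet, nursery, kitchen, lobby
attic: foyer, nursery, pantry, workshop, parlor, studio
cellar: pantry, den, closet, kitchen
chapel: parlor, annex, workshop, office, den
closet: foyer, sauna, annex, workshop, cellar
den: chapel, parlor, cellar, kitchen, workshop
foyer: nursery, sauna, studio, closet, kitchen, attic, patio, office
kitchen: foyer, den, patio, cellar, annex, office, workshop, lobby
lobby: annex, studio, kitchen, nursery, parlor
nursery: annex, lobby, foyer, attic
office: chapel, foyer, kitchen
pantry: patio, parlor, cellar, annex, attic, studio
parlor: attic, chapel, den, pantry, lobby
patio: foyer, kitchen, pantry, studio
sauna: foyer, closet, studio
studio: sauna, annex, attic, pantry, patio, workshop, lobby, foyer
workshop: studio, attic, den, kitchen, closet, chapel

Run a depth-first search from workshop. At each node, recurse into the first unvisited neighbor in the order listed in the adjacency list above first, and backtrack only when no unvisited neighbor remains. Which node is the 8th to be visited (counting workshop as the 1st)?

parlor

Visit workshop
workshop → studio
studio → sauna
sauna → foyer
foyer → nursery
nursery → annex
annex → chapel
chapel → parlor
parlor → attic
attic → pantry
pantry → patio
patio → kitchen
kitchen → den
den → cellar
cellar → closet
kitchen → office
kitchen → lobby

Visit order: workshop, studio, sauna, foyer, nursery, annex, chapel, parlor, attic, pantry, patio, kitchen, den, cellar, closet, office, lobby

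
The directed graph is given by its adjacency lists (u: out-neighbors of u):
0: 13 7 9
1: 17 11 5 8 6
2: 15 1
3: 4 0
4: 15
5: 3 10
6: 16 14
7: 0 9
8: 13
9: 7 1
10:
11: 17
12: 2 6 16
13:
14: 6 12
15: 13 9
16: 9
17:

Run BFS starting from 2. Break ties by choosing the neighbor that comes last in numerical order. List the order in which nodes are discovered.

Visit 2; enqueue 15, 1 → queue [15, 1]
Visit 15; enqueue 13, 9 → queue [1, 13, 9]
Visit 1; enqueue 17, 11, 8, 6, 5 → queue [13, 9, 17, 11, 8, 6, 5]
Visit 13 → queue [9, 17, 11, 8, 6, 5]
Visit 9; enqueue 7 → queue [17, 11, 8, 6, 5, 7]
Visit 17 → queue [11, 8, 6, 5, 7]
Visit 11 → queue [8, 6, 5, 7]
Visit 8 → queue [6, 5, 7]
Visit 6; enqueue 16, 14 → queue [5, 7, 16, 14]
Visit 5; enqueue 10, 3 → queue [7, 16, 14, 10, 3]
Visit 7; enqueue 0 → queue [16, 14, 10, 3, 0]
Visit 16 → queue [14, 10, 3, 0]
Visit 14; enqueue 12 → queue [10, 3, 0, 12]
Visit 10 → queue [3, 0, 12]
Visit 3; enqueue 4 → queue [0, 12, 4]
Visit 0 → queue [12, 4]
Visit 12 → queue [4]
Visit 4 → queue []

2 → 15 → 1 → 13 → 9 → 17 → 11 → 8 → 6 → 5 → 7 → 16 → 14 → 10 → 3 → 0 → 12 → 4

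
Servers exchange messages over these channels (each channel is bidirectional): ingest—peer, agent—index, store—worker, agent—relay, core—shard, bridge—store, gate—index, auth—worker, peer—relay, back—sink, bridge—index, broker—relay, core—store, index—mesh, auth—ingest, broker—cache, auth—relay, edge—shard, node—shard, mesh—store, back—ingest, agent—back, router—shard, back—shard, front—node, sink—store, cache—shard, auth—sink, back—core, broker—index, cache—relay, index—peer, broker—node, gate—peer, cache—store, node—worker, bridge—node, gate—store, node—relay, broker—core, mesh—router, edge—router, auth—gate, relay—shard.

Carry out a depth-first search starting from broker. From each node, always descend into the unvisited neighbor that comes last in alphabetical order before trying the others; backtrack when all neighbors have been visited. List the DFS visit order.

Visit broker
broker → relay
relay → shard
shard → router
router → mesh
mesh → store
store → worker
worker → node
node → front
node → bridge
bridge → index
index → peer
peer → ingest
ingest → back
back → sink
sink → auth
auth → gate
back → core
back → agent
store → cache
router → edge

broker, relay, shard, router, mesh, store, worker, node, front, bridge, index, peer, ingest, back, sink, auth, gate, core, agent, cache, edge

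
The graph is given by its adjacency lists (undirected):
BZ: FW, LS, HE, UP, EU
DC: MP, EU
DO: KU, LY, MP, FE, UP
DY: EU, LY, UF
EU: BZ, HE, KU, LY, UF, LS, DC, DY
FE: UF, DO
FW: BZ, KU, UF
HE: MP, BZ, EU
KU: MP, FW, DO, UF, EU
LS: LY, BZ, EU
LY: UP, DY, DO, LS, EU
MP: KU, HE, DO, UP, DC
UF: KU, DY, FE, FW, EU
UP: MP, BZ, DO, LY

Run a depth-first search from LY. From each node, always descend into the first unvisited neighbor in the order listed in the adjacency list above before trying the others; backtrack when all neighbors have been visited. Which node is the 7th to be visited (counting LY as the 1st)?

LS

Visit LY
LY → UP
UP → MP
MP → KU
KU → FW
FW → BZ
BZ → LS
LS → EU
EU → HE
EU → UF
UF → DY
UF → FE
FE → DO
EU → DC

Visit order: LY, UP, MP, KU, FW, BZ, LS, EU, HE, UF, DY, FE, DO, DC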